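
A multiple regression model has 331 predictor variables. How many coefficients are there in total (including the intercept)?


Including the intercept, the model has 331 predictor coefficients + 1 intercept.
Total = 332.

332


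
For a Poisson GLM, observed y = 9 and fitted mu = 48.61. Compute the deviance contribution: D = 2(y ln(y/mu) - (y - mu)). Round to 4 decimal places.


Compute y*ln(y/mu) = 9*ln(9/48.61) = 9*-1.686605 = -15.179445.
y - mu = -39.61.
D = 2*(-15.179445 - (-39.61)) = 48.861110, which rounds to 48.8611.

48.8611


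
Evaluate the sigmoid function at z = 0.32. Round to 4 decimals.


exp(-0.3200) = 0.7261.
1 + exp(-z) = 1.7261.
sigmoid = 1/1.7261 = 0.5793.

0.5793


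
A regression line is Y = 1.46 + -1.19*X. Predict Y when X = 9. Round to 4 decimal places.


Predicted value:
Y = 1.46 + (-1.19)(9) = 1.46 + -10.7100 = -9.2500.

-9.2500


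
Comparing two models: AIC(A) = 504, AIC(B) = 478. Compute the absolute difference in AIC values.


|AIC_A - AIC_B| = |504 - 478| = 26.
Model B is preferred (lower AIC).

26


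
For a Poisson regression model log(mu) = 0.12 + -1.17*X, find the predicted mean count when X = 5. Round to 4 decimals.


eta = 0.12 + -1.17 * 5 = -5.7300.
mu = exp(-5.7300) = 0.0032.

0.0032


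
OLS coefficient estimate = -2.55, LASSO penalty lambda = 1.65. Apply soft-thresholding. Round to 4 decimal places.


Check: |-2.55| = 2.55 vs lambda = 1.65.
Since |beta| > lambda, coefficient = sign(beta)*(|beta| - lambda) = -0.9000.
Soft-thresholded coefficient = -0.9000.

-0.9000


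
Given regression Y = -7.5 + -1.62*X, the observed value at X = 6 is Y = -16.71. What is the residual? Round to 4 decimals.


Compute yhat = -7.5 + (-1.62)(6) = -17.2200.
Residual = actual - predicted = -16.71 - -17.2200 = 0.5100.

0.5100


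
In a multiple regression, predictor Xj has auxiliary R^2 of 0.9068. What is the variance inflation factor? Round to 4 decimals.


Denominator: 1 - 0.9068 = 0.0932.
VIF = 1 / 0.0932 = 10.7296.

10.7296


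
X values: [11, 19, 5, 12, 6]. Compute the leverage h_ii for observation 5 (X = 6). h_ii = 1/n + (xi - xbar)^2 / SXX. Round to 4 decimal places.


Mean of X: xbar = 10.6000.
SXX = 125.2000.
For X = 6: h = 1/5 + (6 - 10.6000)^2/125.2000 = 0.3690.

0.3690


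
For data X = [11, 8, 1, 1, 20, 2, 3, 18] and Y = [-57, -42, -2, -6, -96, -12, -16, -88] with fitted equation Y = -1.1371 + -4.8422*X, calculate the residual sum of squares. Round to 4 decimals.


Predicted values from Y = -1.1371 + -4.8422*X.
Residuals: [-2.5987, -2.1253, 3.9793, -0.0207, 1.9811, -1.1785, -0.3363, 0.2967].
SSres = 32.6201.

32.6201


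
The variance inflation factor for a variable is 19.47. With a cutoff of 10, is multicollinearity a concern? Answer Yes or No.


Check: VIF = 19.47 vs threshold = 10.
Since 19.47 >= 10, the answer is Yes.

Yes


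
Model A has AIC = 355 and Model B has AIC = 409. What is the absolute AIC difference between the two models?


Compute |355 - 409| = 54.
Model A has the smaller AIC.

54


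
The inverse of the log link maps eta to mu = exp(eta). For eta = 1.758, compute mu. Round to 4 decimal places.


mu = exp(eta) = exp(1.758).
= 5.8008.

5.8008


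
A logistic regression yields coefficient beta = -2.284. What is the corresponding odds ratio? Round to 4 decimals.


Odds ratio = exp(beta) = exp(-2.284).
= 0.1019.

0.1019


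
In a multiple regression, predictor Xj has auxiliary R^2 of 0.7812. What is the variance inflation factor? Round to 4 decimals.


VIF = 1 / (1 - 0.7812).
= 1 / 0.2188 = 4.5704.

4.5704


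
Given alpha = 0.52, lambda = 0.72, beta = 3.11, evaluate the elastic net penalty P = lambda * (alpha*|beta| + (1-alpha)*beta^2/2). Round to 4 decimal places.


L1 component = 0.52 * |3.11| = 1.6172.
L2 component = 0.48 * 3.11^2 / 2 = 2.3213.
Penalty = 0.72 * (1.6172 + 2.3213) = 0.72 * 3.9385 = 2.8357.

2.8357


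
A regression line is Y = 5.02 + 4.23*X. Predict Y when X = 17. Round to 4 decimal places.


Predicted value:
Y = 5.02 + (4.23)(17) = 5.02 + 71.9100 = 76.9300.

76.9300


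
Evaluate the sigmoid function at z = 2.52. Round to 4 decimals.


exp(-2.5200) = 0.0805.
1 + exp(-z) = 1.0805.
sigmoid = 1/1.0805 = 0.9255.

0.9255


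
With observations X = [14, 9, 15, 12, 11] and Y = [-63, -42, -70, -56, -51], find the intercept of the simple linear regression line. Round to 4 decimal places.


The slope is b1 = -4.5000.
Sample means are xbar = 12.2000 and ybar = -56.4000.
Intercept: b0 = -56.4000 - (-4.5000)(12.2000) = -1.5000.

-1.5000


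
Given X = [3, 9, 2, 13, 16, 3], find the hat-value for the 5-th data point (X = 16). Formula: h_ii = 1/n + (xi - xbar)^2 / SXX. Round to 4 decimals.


n = 6, xbar = 7.6667.
SXX = sum((xi - xbar)^2) = 175.3333.
h = 1/6 + (16 - 7.6667)^2 / 175.3333 = 0.5627.

0.5627


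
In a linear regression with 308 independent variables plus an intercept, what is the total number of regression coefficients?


Total coefficients = number of predictors + 1 (for the intercept).
= 308 + 1 = 309.

309


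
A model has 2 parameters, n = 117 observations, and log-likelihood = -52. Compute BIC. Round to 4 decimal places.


k * ln(n) = 2 * ln(117) = 2 * 4.762174 = 9.524348.
-2 * loglik = -2 * (-52) = 104.
BIC = 9.524348 + 104 = 113.524348, which rounds to 113.5243.

113.5243


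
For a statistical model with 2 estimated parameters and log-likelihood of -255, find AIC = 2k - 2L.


AIC = 2*2 - 2*(-255).
= 4 + 510 = 514.

514


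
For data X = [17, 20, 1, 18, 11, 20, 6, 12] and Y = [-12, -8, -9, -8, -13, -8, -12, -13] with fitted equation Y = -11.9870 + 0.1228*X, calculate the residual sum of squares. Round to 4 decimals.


For each point, residual = actual - predicted.
Residuals: [-2.1006, 1.5310, 2.8642, 1.7766, -2.3638, 1.5310, -0.7498, -2.4866].
Sum of squared residuals = 32.7933.

32.7933


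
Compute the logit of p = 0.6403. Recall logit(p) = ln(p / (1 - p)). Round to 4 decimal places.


1 - p = 0.3597.
p/(1-p) = 1.7801.
logit = ln(1.7801) = 0.5767.

0.5767


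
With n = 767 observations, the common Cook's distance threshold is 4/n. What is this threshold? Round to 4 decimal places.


Using the rule of thumb:
Threshold = 4 / 767 = 0.0052.

0.0052


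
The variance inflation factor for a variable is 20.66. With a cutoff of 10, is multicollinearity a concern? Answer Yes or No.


Check: VIF = 20.66 vs threshold = 10.
Since 20.66 >= 10, the answer is Yes.

Yes


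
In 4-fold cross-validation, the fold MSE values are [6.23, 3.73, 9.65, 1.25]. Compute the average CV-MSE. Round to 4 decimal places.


Total MSE across folds = 20.8600.
CV-MSE = 20.8600/4 = 5.2150.

5.2150


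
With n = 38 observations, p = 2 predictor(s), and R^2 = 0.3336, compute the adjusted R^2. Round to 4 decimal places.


Adjusted R^2 = 1 - (1 - R^2) * (n-1)/(n-p-1).
(1 - R^2) = 0.6664.
(n-1)/(n-p-1) = 37/35.
(1 - R^2) * (n-1) = 0.6664 * 37 = 24.6568.
Divide by (n-p-1): 24.6568 / 35 = 0.7045.
Adj R^2 = 1 - 0.7045 = 0.2955.

0.2955


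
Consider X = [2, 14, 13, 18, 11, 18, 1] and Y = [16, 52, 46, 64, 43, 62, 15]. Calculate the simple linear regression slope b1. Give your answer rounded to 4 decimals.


First compute the means: xbar = 11.0000, ybar = 42.5714.
Then S_xx = sum((xi - xbar)^2) = 292.0000.
S_xy = sum((xi - xbar)(yi - ybar)) = 836.0000.
b1 = S_xy / S_xx = 836.0000 / 292.0000 = 2.8630.

2.8630


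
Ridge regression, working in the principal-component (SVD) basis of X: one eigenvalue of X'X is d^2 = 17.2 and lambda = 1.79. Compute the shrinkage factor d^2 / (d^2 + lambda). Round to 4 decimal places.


Compute the denominator: 17.2 + 1.79 = 18.9900.
Shrinkage factor = 17.2 / 18.9900 = 0.9057.

0.9057


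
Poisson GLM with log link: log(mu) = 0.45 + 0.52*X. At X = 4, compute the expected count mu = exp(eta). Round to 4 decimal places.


eta = 0.45 + 0.52 * 4 = 2.5300.
mu = exp(2.5300) = 12.5535.

12.5535


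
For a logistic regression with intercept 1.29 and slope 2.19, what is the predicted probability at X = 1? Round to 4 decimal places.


z = 1.29 + 2.19 * 1 = 3.4800.
Sigmoid: P = 1 / (1 + exp(-3.4800)) = 0.9701.

0.9701


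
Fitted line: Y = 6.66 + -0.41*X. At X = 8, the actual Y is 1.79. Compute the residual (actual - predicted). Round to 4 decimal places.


Predicted = 6.66 + -0.41 * 8 = 3.3800.
Residual = 1.79 - 3.3800 = -1.5900.

-1.5900


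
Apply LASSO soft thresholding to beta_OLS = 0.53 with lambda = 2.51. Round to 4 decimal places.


Check: |0.53| = 0.53 vs lambda = 2.51.
Since |beta| <= lambda, the coefficient is set to 0.
Soft-thresholded coefficient = 0.0000.

0.0000


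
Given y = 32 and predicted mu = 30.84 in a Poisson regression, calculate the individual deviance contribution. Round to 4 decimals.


y/mu = 32/30.84 = 1.037613 (approx.), and ln(32/30.84) = 0.036923.
y * ln(y/mu) = 32 * 0.036923 = 1.181536.
y - mu = 1.16.
D = 2 * (1.181536 - 1.16) = 0.043072, which rounds to 0.0431.

0.0431


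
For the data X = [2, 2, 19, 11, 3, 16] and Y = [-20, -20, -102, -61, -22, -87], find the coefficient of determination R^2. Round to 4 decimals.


The fitted line is Y = -9.1627 + -4.8495*X.
SSres = 8.3370, SStot = 6754.0000.
R^2 = 1 - SSres/SStot = 0.9988.

0.9988


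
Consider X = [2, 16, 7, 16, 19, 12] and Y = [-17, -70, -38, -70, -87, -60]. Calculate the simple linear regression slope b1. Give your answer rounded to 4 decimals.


First compute the means: xbar = 12.0000, ybar = -57.0000.
Then S_xx = sum((xi - xbar)^2) = 206.0000.
S_xy = sum((xi - xbar)(yi - ybar)) = -809.0000.
b1 = S_xy / S_xx = -809.0000 / 206.0000 = -3.9272.

-3.9272


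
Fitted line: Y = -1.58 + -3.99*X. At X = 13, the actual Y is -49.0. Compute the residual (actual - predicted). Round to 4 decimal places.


Fitted value at X = 13 is yhat = -1.58 + -3.99*13 = -53.4500.
Residual = -49.0 - -53.4500 = 4.4500.

4.4500


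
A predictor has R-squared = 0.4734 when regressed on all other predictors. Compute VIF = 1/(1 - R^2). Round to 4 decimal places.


Denominator: 1 - 0.4734 = 0.5266.
VIF = 1 / 0.5266 = 1.8990.

1.8990


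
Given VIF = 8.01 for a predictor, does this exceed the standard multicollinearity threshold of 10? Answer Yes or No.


The threshold is 10.
VIF = 8.01 is < 10.
Multicollinearity indication: No.

No


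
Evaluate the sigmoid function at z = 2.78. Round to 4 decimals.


exp(-2.7800) = 0.0620.
1 + exp(-z) = 1.0620.
sigmoid = 1/1.0620 = 0.9416.

0.9416


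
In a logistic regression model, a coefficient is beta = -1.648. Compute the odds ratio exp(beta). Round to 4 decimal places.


exp(-1.648) = 0.1924.
So the odds ratio is 0.1924.

0.1924


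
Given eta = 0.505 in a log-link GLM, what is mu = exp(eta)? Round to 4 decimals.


Apply the inverse link:
mu = e^0.505 = 1.6570.

1.6570


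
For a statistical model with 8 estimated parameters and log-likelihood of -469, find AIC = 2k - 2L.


AIC = 2k - 2*loglik = 2(8) - 2(-469).
= 16 + 938 = 954.

954


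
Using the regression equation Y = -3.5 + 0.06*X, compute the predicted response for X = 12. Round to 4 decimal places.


Predicted value:
Y = -3.5 + (0.06)(12) = -3.5 + 0.7200 = -2.7800.

-2.7800


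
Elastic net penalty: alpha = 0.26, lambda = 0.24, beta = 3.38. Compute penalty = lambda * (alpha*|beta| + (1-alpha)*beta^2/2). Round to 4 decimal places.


Compute:
L1 = 0.26 * 3.38 = 0.8788.
L2 = 0.74 * 3.38^2 / 2 = 4.2270.
Penalty = 0.24 * (0.8788 + 4.2270) = 1.2254.

1.2254


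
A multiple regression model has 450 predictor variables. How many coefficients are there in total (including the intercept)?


Each predictor gets one coefficient, plus one intercept.
Total parameters = 450 + 1 = 451.

451


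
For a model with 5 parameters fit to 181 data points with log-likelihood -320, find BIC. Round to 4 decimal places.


k * ln(n) = 5 * ln(181) = 5 * 5.198497 = 25.992485.
-2 * loglik = -2 * (-320) = 640.
BIC = 25.992485 + 640 = 665.992485, which rounds to 665.9925.

665.9925


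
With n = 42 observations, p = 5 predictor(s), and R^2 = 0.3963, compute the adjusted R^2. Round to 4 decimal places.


Plug in: Adj R^2 = 1 - (1 - 0.3963) * 41/36.
= 1 - 0.6037 * 41/36
= 1 - 24.7517 / 36
= 1 - 0.6875 = 0.3125.

0.3125


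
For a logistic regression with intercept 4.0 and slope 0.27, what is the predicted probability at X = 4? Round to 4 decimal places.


z = 4.0 + 0.27 * 4 = 5.0800.
Sigmoid: P = 1 / (1 + exp(-5.0800)) = 0.9938.

0.9938


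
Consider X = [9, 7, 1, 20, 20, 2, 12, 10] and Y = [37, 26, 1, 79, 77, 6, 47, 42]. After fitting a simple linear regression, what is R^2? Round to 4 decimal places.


After computing the OLS fit (b0=-1.3260, b1=4.0199):
SSres = 22.7335, SStot = 5821.8750.
R^2 = 1 - 22.7335/5821.8750 = 0.9961.

0.9961


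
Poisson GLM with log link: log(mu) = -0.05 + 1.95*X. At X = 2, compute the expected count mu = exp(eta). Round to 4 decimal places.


eta = -0.05 + 1.95 * 2 = 3.8500.
mu = exp(3.8500) = 46.9931.

46.9931


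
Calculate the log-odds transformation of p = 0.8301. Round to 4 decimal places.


1 - p = 0.1699.
p/(1-p) = 4.8858.
logit = ln(4.8858) = 1.5863.

1.5863


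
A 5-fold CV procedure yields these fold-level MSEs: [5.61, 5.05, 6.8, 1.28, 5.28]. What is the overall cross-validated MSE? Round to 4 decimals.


Add all fold MSEs: 24.0200.
Divide by k = 5: 24.0200/5 = 4.8040.

4.8040


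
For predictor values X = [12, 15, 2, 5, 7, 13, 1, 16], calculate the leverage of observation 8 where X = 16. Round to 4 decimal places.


n = 8, xbar = 8.8750.
SXX = sum((xi - xbar)^2) = 242.8750.
h = 1/8 + (16 - 8.8750)^2 / 242.8750 = 0.3340.

0.3340


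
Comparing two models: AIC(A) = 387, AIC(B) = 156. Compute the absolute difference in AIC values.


|AIC_A - AIC_B| = |387 - 156| = 231.
Model B is preferred (lower AIC).

231


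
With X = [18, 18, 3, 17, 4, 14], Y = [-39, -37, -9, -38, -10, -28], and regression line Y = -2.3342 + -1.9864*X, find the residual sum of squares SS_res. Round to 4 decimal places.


Predicted values from Y = -2.3342 + -1.9864*X.
Residuals: [-0.9106, 1.0894, -0.7066, -1.8970, 0.2798, 2.1438].
SSres = 10.7880.

10.7880


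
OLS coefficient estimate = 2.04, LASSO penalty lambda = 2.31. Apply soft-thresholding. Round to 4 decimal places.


Check: |2.04| = 2.04 vs lambda = 2.31.
Since |beta| <= lambda, the coefficient is set to 0.
Soft-thresholded coefficient = 0.0000.

0.0000


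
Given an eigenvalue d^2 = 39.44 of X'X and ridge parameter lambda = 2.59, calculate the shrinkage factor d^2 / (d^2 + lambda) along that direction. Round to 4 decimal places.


Denominator = d^2 + lambda = 39.44 + 2.59 = 42.0300.
Shrinkage = 39.44 / 42.0300 = 0.9384.

0.9384


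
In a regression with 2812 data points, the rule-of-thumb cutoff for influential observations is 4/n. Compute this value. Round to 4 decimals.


The threshold is 4/n.
4/2812 = 0.0014.

0.0014


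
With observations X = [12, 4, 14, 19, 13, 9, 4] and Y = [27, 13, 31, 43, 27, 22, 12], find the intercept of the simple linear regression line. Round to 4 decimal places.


The slope is b1 = 1.9451.
Sample means are xbar = 10.7143 and ybar = 25.0000.
Intercept: b0 = 25.0000 - (1.9451)(10.7143) = 4.1600.

4.1600


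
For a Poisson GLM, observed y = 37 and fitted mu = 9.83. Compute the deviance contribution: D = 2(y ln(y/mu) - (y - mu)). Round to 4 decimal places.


First: ln(37/9.83) = 1.325479.
Then: 37 * 1.325479 = 49.042723.
y - mu = 37 - 9.83 = 27.17.
D = 2(49.042723 - 27.17) = 43.745446, which rounds to 43.7454.

43.7454


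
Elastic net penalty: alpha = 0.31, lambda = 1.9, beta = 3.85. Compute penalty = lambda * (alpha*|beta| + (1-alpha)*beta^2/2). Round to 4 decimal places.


L1 component = 0.31 * |3.85| = 1.1935.
L2 component = 0.69 * 3.85^2 / 2 = 5.1138.
Penalty = 1.9 * (1.1935 + 5.1138) = 1.9 * 6.3073 = 11.9838.

11.9838


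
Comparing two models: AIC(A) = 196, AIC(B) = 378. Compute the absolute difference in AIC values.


Absolute difference = |196 - 378| = 182.
The model with lower AIC (A) is preferred.

182


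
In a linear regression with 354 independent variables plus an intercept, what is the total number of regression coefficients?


Including the intercept, the model has 354 predictor coefficients + 1 intercept.
Total = 355.

355


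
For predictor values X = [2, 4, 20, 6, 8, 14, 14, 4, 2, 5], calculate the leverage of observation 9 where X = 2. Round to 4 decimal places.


Mean of X: xbar = 7.9000.
SXX = 332.9000.
For X = 2: h = 1/10 + (2 - 7.9000)^2/332.9000 = 0.2046.

0.2046


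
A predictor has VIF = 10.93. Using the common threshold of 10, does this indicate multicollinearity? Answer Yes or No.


Compare VIF = 10.93 to the threshold of 10.
10.93 >= 10, so the answer is Yes.

Yes


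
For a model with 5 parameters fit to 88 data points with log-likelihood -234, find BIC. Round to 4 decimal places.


ln(88) = 4.477337.
k * ln(n) = 5 * 4.477337 = 22.386685.
-2L = 468.
BIC = 22.386685 + 468 = 490.386685, which rounds to 490.3867.

490.3867


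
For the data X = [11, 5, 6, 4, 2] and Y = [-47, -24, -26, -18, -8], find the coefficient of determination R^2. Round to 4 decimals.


After computing the OLS fit (b0=-0.7876, b1=-4.2522):
SSres = 5.9248, SStot = 823.2000.
R^2 = 1 - 5.9248/823.2000 = 0.9928.

0.9928


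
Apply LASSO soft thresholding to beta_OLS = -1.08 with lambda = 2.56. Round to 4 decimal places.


Absolute value: |-1.08| = 1.08.
Compare to lambda = 2.56.
Since |beta| <= lambda, the coefficient is set to 0.

0.0000


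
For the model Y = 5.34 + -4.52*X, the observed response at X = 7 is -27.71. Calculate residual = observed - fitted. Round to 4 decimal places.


Compute yhat = 5.34 + (-4.52)(7) = -26.3000.
Residual = actual - predicted = -27.71 - -26.3000 = -1.4100.

-1.4100


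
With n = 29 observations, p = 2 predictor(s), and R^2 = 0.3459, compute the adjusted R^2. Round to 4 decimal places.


Using the formula:
(1 - 0.3459) = 0.6541.
Multiply by 28/26: 0.6541 * 28 = 18.3148, then 18.3148 / 26 = 0.7044.
Adj R^2 = 1 - 0.7044 = 0.2956.

0.2956


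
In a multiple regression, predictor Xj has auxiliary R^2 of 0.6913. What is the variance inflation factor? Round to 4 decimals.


VIF = 1 / (1 - 0.6913).
= 1 / 0.3087 = 3.2394.

3.2394


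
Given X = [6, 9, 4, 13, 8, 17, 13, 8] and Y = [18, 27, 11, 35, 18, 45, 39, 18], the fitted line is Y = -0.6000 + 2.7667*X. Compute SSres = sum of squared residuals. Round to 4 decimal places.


Compute predicted values, then residuals = yi - yhat_i.
Residuals: [1.9998, 2.6997, 0.5332, -0.3671, -3.5336, -1.4339, 3.6329, -3.5336].
SSres = sum(residual^2) = 51.9333.

51.9333


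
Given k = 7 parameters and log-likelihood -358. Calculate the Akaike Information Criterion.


Compute:
2k = 2*7 = 14.
-2*loglik = -2*(-358) = 716.
AIC = 14 + 716 = 730.

730


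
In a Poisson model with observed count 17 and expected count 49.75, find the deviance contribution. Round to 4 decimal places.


First: ln(17/49.75) = -1.073797.
Then: 17 * -1.073797 = -18.254549.
y - mu = 17 - 49.75 = -32.75.
D = 2(-18.254549 - -32.75) = 28.990902, which rounds to 28.9909.

28.9909


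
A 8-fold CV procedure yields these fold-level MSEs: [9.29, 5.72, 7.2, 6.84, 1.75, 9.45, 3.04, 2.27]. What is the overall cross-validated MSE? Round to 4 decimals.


Sum of fold MSEs = 45.5600.
Average = 45.5600 / 8 = 5.6950.

5.6950


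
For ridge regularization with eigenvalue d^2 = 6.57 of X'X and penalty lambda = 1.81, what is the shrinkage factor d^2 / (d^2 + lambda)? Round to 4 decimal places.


d^2 + lambda = 6.57 + 1.81 = 8.3800.
Shrinkage factor = 6.57/8.3800 = 0.7840.

0.7840


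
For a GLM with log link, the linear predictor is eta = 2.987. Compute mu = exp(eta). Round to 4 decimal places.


mu = exp(eta) = exp(2.987).
= 19.8261.

19.8261


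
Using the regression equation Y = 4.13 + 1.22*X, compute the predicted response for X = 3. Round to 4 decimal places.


Plug X = 3 into Y = 4.13 + 1.22*X:
Y = 4.13 + 3.6600 = 7.7900.

7.7900


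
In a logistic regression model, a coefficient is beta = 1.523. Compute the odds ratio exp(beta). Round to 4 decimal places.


Odds ratio = exp(beta) = exp(1.523).
= 4.5860.

4.5860


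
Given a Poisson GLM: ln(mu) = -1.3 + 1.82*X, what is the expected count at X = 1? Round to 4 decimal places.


Compute eta = -1.3 + 1.82 * 1 = 0.5200.
Apply inverse link: mu = e^0.5200 = 1.6820.

1.6820


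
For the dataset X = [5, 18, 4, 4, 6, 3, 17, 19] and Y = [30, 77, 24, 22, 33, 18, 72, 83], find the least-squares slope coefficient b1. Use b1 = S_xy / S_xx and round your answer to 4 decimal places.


Calculate xbar = 9.5000, ybar = 44.8750.
S_xx = 354.0000, S_xy = 1362.5000.
Using b1 = S_xy / S_xx = 1362.5000 / 354.0000, we get b1 = 3.8489.

3.8489


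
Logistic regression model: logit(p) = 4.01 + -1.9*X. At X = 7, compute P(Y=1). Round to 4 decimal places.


z = 4.01 + -1.9 * 7 = -9.2900.
Sigmoid: P = 1 / (1 + exp(9.2900)) = 0.0001.

0.0001


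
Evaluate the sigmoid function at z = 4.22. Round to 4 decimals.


Compute exp(-4.2200) = 0.0147.
Sigmoid = 1 / (1 + 0.0147) = 1 / 1.0147 = 0.9855.

0.9855


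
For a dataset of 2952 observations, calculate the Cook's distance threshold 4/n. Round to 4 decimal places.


The threshold is 4/n.
4/2952 = 0.0014.

0.0014


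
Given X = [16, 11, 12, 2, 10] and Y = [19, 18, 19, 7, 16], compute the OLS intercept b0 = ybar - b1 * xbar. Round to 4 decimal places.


Compute b1 = 0.9370 from the OLS formula.
With xbar = 10.2000 and ybar = 15.8000, the intercept is:
b0 = 15.8000 - 0.9370 * 10.2000 = 6.2424.

6.2424


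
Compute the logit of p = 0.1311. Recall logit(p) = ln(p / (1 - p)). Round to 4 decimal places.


Compute the odds: 0.1311/0.8689 = 0.1509.
Take the natural log: ln(0.1509) = -1.8913.

-1.8913


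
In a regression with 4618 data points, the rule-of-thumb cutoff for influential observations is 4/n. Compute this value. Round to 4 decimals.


Using the rule of thumb:
Threshold = 4 / 4618 = 0.0009.

0.0009


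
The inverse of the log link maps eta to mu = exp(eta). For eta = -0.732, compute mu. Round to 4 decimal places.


Apply the inverse link:
mu = e^-0.732 = 0.4809.

0.4809


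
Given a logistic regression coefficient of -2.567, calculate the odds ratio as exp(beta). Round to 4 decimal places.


exp(-2.567) = 0.0768.
So the odds ratio is 0.0768.

0.0768


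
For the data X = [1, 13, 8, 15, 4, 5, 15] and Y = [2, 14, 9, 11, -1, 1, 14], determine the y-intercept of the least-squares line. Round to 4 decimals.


The slope is b1 = 1.0148.
Sample means are xbar = 8.7143 and ybar = 7.1429.
Intercept: b0 = 7.1429 - (1.0148)(8.7143) = -1.7001.

-1.7001


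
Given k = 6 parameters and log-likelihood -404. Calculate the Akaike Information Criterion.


AIC = 2k - 2*loglik = 2(6) - 2(-404).
= 12 + 808 = 820.

820


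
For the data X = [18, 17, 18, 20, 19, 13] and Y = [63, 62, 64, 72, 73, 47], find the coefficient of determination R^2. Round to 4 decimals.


Fit the OLS line: b0 = -2.0508, b1 = 3.7458.
SSres = 23.5932.
SStot = 437.5000.
R^2 = 1 - 23.5932/437.5000 = 0.9461.

0.9461


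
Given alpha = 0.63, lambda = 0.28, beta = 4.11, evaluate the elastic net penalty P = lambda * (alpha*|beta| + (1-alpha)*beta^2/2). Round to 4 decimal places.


alpha * |beta| = 0.63 * 4.11 = 2.5893.
(1-alpha) * beta^2/2 = 0.37 * 16.8921/2 = 3.1250.
Total = 0.28 * (2.5893 + 3.1250) = 1.6000.

1.6000


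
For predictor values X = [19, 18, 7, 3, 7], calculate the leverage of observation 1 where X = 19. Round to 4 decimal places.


Mean of X: xbar = 10.8000.
SXX = 208.8000.
For X = 19: h = 1/5 + (19 - 10.8000)^2/208.8000 = 0.5220.

0.5220


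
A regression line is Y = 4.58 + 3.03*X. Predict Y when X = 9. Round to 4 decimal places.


Predicted value:
Y = 4.58 + (3.03)(9) = 4.58 + 27.2700 = 31.8500.

31.8500


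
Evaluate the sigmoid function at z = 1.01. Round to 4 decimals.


exp(-1.0100) = 0.3642.
1 + exp(-z) = 1.3642.
sigmoid = 1/1.3642 = 0.7330.

0.7330


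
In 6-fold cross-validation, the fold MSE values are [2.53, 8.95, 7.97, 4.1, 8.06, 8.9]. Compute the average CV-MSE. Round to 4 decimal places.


Total MSE across folds = 40.5100.
CV-MSE = 40.5100/6 = 6.7517.

6.7517


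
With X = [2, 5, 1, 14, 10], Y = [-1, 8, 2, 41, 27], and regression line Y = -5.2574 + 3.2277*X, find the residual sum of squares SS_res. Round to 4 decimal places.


Compute predicted values, then residuals = yi - yhat_i.
Residuals: [-2.1980, -2.8811, 4.0297, 1.0696, -0.0196].
SSres = sum(residual^2) = 30.5149.

30.5149


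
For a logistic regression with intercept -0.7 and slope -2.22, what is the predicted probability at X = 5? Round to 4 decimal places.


Compute z = -0.7 + (-2.22)(5) = -11.8000.
exp(-z) = 133252.3529.
P = 1/(1 + 133252.3529) = 0.0000.

0.0000


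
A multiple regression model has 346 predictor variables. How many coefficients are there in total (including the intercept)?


Total coefficients = number of predictors + 1 (for the intercept).
= 346 + 1 = 347.

347


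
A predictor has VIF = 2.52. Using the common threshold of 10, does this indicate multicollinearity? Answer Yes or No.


The threshold is 10.
VIF = 2.52 is < 10.
Multicollinearity indication: No.

No


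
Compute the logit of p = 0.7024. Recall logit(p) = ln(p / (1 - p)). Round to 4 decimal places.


The odds are p/(1-p) = 0.7024 / 0.2976 = 2.3602.
logit(p) = ln(2.3602) = 0.8588.

0.8588


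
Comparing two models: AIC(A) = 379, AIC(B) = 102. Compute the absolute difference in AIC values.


|AIC_A - AIC_B| = |379 - 102| = 277.
Model B is preferred (lower AIC).

277


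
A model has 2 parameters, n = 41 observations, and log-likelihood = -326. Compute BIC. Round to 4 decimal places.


Compute k*ln(n) = 2*ln(41) = 2*3.713572 = 7.427144.
Then -2*loglik = 652.
BIC = 7.427144 + 652 = 659.427144, which rounds to 659.4271.

659.4271


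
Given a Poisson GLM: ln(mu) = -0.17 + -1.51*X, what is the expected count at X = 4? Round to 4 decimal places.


eta = -0.17 + -1.51 * 4 = -6.2100.
mu = exp(-6.2100) = 0.0020.

0.0020


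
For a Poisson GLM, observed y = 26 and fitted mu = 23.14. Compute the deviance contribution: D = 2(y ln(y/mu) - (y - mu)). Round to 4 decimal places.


y/mu = 26/23.14 = 1.123596 (approx.), and ln(26/23.14) = 0.116534.
y * ln(y/mu) = 26 * 0.116534 = 3.029884.
y - mu = 2.86.
D = 2 * (3.029884 - 2.86) = 0.339768, which rounds to 0.3398.

0.3398


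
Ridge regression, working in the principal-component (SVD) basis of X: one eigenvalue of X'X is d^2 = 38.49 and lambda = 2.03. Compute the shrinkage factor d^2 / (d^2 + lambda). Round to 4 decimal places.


d^2 + lambda = 38.49 + 2.03 = 40.5200.
Shrinkage factor = 38.49/40.5200 = 0.9499.

0.9499


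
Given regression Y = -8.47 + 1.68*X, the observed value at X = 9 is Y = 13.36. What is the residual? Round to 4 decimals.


Fitted value at X = 9 is yhat = -8.47 + 1.68*9 = 6.6500.
Residual = 13.36 - 6.6500 = 6.7100.

6.7100


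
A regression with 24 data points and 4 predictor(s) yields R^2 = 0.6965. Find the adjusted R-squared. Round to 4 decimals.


Adjusted R^2 = 1 - (1 - R^2) * (n-1)/(n-p-1).
(1 - R^2) = 0.3035.
(n-1)/(n-p-1) = 23/19.
(1 - R^2) * (n-1) = 0.3035 * 23 = 6.9805.
Divide by (n-p-1): 6.9805 / 19 = 0.3674.
Adj R^2 = 1 - 0.3674 = 0.6326.

0.6326


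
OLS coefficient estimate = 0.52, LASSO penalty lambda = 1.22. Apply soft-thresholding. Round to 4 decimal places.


|beta_OLS| = 0.52.
lambda = 1.22.
Since |beta| <= lambda, the coefficient is set to 0.
Result = 0.0000.

0.0000


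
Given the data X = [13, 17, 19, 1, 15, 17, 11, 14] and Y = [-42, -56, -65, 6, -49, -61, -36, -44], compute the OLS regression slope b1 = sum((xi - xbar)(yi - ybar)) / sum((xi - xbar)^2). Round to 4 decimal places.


The sample means are xbar = 13.3750 and ybar = -43.3750.
Compute S_xx = 219.8750 and S_xy = -869.8750.
Slope b1 = S_xy / S_xx = -869.8750 / 219.8750 = -3.9562.

-3.9562


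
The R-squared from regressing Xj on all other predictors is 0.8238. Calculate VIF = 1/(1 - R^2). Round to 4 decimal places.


VIF = 1 / (1 - 0.8238).
= 1 / 0.1762 = 5.6754.

5.6754


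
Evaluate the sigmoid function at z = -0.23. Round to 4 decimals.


First, exp(0.2300) = 1.2586.
Then sigma(z) = 1/(1 + 1.2586) = 0.4428.

0.4428


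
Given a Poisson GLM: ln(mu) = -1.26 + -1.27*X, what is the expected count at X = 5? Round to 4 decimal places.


Linear predictor: eta = -1.26 + (-1.27)(5) = -7.6100.
Expected count: mu = exp(-7.6100) = 0.0005.

0.0005


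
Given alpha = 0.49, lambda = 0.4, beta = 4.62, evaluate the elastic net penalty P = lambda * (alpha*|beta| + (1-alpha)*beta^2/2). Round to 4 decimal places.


L1 component = 0.49 * |4.62| = 2.2638.
L2 component = 0.51 * 4.62^2 / 2 = 5.4428.
Penalty = 0.4 * (2.2638 + 5.4428) = 0.4 * 7.7066 = 3.0826.

3.0826


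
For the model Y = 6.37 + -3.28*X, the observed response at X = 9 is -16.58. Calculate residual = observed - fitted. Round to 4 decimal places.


Compute yhat = 6.37 + (-3.28)(9) = -23.1500.
Residual = actual - predicted = -16.58 - -23.1500 = 6.5700.

6.5700


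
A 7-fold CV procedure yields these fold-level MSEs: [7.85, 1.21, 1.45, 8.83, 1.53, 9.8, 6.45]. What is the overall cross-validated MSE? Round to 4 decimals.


Sum of fold MSEs = 37.1200.
Average = 37.1200 / 7 = 5.3029.

5.3029


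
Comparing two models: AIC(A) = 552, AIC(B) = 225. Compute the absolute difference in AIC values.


Compute |552 - 225| = 327.
Model B has the smaller AIC.

327


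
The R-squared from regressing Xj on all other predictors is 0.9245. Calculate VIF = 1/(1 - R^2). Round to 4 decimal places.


Using VIF = 1/(1 - R^2_j):
1 - 0.9245 = 0.0755.
VIF = 13.2450.

13.2450


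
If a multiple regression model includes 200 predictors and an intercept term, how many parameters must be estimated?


Including the intercept, the model has 200 predictor coefficients + 1 intercept.
Total = 201.

201


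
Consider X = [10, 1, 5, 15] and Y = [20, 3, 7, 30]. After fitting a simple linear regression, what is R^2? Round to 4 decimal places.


Fit the OLS line: b0 = -0.6050, b1 = 2.0135.
SSres = 8.9797.
SStot = 458.0000.
R^2 = 1 - 8.9797/458.0000 = 0.9804.

0.9804


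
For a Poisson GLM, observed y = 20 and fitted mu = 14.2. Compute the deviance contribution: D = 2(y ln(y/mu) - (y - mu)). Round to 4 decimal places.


First: ln(20/14.2) = 0.342490.
Then: 20 * 0.342490 = 6.849800.
y - mu = 20 - 14.2 = 5.8.
D = 2(6.849800 - 5.8) = 2.099600, which rounds to 2.0996.

2.0996


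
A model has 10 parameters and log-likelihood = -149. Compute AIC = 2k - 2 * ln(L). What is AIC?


AIC = 2k - 2*loglik = 2(10) - 2(-149).
= 20 + 298 = 318.

318


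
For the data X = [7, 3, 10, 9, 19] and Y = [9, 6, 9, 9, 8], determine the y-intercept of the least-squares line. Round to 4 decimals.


The slope is b1 = 0.0747.
Sample means are xbar = 9.6000 and ybar = 8.2000.
Intercept: b0 = 8.2000 - (0.0747)(9.6000) = 7.4828.

7.4828


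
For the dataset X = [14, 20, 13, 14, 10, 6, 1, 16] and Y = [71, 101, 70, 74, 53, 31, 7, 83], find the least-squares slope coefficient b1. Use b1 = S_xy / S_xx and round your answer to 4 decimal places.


The sample means are xbar = 11.7500 and ybar = 61.2500.
Compute S_xx = 249.5000 and S_xy = 1253.5000.
Slope b1 = S_xy / S_xx = 1253.5000 / 249.5000 = 5.0240.

5.0240


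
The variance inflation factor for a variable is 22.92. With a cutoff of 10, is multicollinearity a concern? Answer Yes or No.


The threshold is 10.
VIF = 22.92 is >= 10.
Multicollinearity indication: Yes.

Yes


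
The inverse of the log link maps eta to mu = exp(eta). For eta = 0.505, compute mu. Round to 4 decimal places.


The inverse log link gives:
mu = exp(0.505) = 1.6570.

1.6570


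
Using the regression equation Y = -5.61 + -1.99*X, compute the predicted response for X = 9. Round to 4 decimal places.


Substitute X = 9 into the equation:
Y = -5.61 + -1.99 * 9 = -5.61 + -17.9100 = -23.5200.

-23.5200


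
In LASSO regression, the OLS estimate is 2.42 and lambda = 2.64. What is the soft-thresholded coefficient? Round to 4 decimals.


|beta_OLS| = 2.42.
lambda = 2.64.
Since |beta| <= lambda, the coefficient is set to 0.
Result = 0.0000.

0.0000


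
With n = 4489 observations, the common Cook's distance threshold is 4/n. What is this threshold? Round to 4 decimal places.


Using the rule of thumb:
Threshold = 4 / 4489 = 0.0009.

0.0009


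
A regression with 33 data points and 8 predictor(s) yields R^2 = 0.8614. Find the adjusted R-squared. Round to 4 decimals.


Plug in: Adj R^2 = 1 - (1 - 0.8614) * 32/24.
= 1 - 0.1386 * 32/24
= 1 - 4.4352 / 24
= 1 - 0.1848 = 0.8152.

0.8152


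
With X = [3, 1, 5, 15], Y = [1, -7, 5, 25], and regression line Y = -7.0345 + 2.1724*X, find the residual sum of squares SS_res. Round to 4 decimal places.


Predicted values from Y = -7.0345 + 2.1724*X.
Residuals: [1.5173, -2.1379, 1.1725, -0.5515].
SSres = 8.5517.

8.5517


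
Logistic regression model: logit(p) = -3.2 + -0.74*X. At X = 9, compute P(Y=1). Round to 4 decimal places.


z = -3.2 + -0.74 * 9 = -9.8600.
Sigmoid: P = 1 / (1 + exp(9.8600)) = 0.0001.

0.0001


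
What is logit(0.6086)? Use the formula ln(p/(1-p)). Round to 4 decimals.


1 - p = 0.3914.
p/(1-p) = 1.5549.
logit = ln(1.5549) = 0.4414.

0.4414


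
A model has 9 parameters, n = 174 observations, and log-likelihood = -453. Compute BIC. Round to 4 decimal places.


ln(174) = 5.159055.
k * ln(n) = 9 * 5.159055 = 46.431495.
-2L = 906.
BIC = 46.431495 + 906 = 952.431495, which rounds to 952.4315.

952.4315


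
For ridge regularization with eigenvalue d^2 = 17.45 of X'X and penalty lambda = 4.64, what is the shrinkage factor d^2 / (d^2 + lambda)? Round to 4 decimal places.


d^2 + lambda = 17.45 + 4.64 = 22.0900.
Shrinkage factor = 17.45/22.0900 = 0.7900.

0.7900


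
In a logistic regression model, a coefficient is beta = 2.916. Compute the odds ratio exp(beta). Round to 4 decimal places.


Odds ratio = exp(beta) = exp(2.916).
= 18.4673.

18.4673


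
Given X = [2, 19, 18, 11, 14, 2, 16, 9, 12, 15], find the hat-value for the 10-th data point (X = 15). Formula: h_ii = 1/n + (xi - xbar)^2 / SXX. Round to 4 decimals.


Mean of X: xbar = 11.8000.
SXX = 323.6000.
For X = 15: h = 1/10 + (15 - 11.8000)^2/323.6000 = 0.1316.

0.1316


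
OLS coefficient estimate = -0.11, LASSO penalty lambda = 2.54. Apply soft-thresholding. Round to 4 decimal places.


Absolute value: |-0.11| = 0.11.
Compare to lambda = 2.54.
Since |beta| <= lambda, the coefficient is set to 0.

0.0000


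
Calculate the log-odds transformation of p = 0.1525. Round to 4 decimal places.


Compute the odds: 0.1525/0.8475 = 0.1799.
Take the natural log: ln(0.1799) = -1.7151.

-1.7151


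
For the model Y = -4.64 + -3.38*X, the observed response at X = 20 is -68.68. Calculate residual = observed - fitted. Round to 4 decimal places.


Predicted = -4.64 + -3.38 * 20 = -72.2400.
Residual = -68.68 - -72.2400 = 3.5600.

3.5600


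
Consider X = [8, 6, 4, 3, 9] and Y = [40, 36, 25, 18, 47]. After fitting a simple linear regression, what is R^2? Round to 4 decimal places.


Fit the OLS line: b0 = 6.2000, b1 = 4.5000.
SSres = 16.3000.
SStot = 542.8000.
R^2 = 1 - 16.3000/542.8000 = 0.9700.

0.9700


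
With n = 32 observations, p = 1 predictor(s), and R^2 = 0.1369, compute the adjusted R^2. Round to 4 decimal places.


Using the formula:
(1 - 0.1369) = 0.8631.
Multiply by 31/30: 0.8631 * 31 = 26.7561, then 26.7561 / 30 = 0.8919.
Adj R^2 = 1 - 0.8919 = 0.1081.

0.1081


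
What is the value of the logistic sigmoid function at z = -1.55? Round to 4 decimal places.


Compute exp(1.5500) = 4.7115.
Sigmoid = 1 / (1 + 4.7115) = 1 / 5.7115 = 0.1751.

0.1751


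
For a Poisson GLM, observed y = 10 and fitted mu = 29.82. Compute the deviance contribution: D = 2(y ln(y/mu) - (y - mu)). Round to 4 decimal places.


Compute y*ln(y/mu) = 10*ln(10/29.82) = 10*-1.092594 = -10.925940.
y - mu = -19.82.
D = 2*(-10.925940 - (-19.82)) = 17.788120, which rounds to 17.7881.

17.7881


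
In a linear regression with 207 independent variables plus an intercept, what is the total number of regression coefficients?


Total coefficients = number of predictors + 1 (for the intercept).
= 207 + 1 = 208.

208


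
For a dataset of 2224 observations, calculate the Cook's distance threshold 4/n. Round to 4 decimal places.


The threshold is 4/n.
4/2224 = 0.0018.

0.0018


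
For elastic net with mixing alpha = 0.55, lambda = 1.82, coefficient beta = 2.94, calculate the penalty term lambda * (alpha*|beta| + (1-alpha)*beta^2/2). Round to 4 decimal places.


L1 component = 0.55 * |2.94| = 1.6170.
L2 component = 0.45 * 2.94^2 / 2 = 1.9448.
Penalty = 1.82 * (1.6170 + 1.9448) = 1.82 * 3.5618 = 6.4825.

6.4825


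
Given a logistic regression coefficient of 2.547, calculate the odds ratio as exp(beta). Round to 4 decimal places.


exp(2.547) = 12.7687.
So the odds ratio is 12.7687.

12.7687


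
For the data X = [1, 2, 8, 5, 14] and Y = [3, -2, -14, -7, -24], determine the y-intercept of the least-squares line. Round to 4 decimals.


The slope is b1 = -2.0000.
Sample means are xbar = 6.0000 and ybar = -8.8000.
Intercept: b0 = -8.8000 - (-2.0000)(6.0000) = 3.2000.

3.2000


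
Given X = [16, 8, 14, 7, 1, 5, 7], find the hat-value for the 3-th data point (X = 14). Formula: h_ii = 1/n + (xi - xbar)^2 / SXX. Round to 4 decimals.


Compute xbar = 8.2857 with n = 7 observations.
SXX = 159.4286.
Leverage = 1/7 + (14 - 8.2857)^2/159.4286 = 0.3477.

0.3477


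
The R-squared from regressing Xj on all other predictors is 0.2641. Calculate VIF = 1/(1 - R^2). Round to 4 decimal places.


Denominator: 1 - 0.2641 = 0.7359.
VIF = 1 / 0.7359 = 1.3589.

1.3589


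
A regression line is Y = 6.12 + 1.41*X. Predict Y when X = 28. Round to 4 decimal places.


Predicted value:
Y = 6.12 + (1.41)(28) = 6.12 + 39.4800 = 45.6000.

45.6000


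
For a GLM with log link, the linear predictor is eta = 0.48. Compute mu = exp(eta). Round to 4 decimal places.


Apply the inverse link:
mu = e^0.48 = 1.6161.

1.6161


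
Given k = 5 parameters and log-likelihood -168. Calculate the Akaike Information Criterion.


AIC = 2*5 - 2*(-168).
= 10 + 336 = 346.

346


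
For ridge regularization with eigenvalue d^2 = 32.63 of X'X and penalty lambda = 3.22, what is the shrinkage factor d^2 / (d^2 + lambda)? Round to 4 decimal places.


d^2 + lambda = 32.63 + 3.22 = 35.8500.
Shrinkage factor = 32.63/35.8500 = 0.9102.

0.9102


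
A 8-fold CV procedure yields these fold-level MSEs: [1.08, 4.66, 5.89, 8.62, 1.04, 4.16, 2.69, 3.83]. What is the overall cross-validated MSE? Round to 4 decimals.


Sum of fold MSEs = 31.9700.
Average = 31.9700 / 8 = 3.9963.

3.9963


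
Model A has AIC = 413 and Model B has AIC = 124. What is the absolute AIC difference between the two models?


Compute |413 - 124| = 289.
Model B has the smaller AIC.

289


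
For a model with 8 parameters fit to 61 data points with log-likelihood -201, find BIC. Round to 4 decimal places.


ln(61) = 4.110874.
k * ln(n) = 8 * 4.110874 = 32.886992.
-2L = 402.
BIC = 32.886992 + 402 = 434.886992, which rounds to 434.8870.

434.8870


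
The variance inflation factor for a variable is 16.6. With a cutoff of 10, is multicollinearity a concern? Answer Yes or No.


Compare VIF = 16.6 to the threshold of 10.
16.6 >= 10, so the answer is Yes.

Yes


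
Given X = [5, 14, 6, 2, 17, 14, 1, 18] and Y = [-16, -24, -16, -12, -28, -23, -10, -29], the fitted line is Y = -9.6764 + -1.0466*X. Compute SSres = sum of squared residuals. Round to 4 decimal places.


For each point, residual = actual - predicted.
Residuals: [-1.0906, 0.3288, -0.0440, -0.2304, -0.5314, 1.3288, 0.7230, -0.4848].
Sum of squared residuals = 4.1584.

4.1584
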